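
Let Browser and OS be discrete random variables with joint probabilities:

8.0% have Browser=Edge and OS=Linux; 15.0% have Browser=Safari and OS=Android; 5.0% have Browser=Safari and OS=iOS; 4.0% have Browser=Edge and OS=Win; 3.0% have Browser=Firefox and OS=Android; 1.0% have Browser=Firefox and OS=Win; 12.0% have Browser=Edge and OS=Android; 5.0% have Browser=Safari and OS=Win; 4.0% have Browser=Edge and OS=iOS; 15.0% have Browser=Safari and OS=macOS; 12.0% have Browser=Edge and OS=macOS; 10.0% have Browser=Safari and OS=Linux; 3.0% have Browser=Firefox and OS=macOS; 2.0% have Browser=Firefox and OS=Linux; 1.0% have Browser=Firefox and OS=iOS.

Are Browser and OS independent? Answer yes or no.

yes

Every cell satisfies P(Browser,OS) = P(Browser)·P(OS). For instance P(Browser=Safari) = 0.500, P(OS=Linux) = 0.200, and 0.500×0.200 = 0.100 matches the joint entry. So Browser and OS are independent.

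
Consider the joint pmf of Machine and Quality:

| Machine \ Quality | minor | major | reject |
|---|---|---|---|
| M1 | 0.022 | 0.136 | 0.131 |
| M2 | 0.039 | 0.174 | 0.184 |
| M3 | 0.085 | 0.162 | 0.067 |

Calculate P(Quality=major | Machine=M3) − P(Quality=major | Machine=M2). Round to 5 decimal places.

P(Machine=M3) = 0.085 + 0.162 + 0.067 = 0.314; P(Quality=major | Machine=M3) = 0.162/0.314 = 0.515924.
P(Machine=M2) = 0.039 + 0.174 + 0.184 = 0.397; P(Quality=major | Machine=M2) = 0.174/0.397 = 0.438287.
Difference = 0.07764.

0.07764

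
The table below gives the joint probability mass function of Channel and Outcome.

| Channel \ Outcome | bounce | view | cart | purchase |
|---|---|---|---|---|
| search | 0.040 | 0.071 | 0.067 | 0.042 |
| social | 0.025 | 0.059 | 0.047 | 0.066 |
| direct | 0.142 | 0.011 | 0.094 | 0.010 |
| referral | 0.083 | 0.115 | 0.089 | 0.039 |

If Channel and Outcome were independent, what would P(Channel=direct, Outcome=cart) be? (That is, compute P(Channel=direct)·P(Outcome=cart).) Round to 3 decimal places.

0.076

P(Channel=direct) = 0.142 + 0.011 + 0.094 + 0.010 = 0.257.
P(Outcome=cart) = 0.067 + 0.047 + 0.094 + 0.089 = 0.297.
Product: 0.257 × 0.297 = 0.076.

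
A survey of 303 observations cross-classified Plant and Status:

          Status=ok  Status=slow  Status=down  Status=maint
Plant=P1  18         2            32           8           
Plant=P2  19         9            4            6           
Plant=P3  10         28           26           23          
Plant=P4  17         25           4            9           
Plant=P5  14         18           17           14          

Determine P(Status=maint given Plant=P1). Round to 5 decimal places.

Total with Plant=P1: 18 + 2 + 32 + 8 = 60.
P(Status=maint | Plant=P1) = 8/60 = 0.13333.

0.13333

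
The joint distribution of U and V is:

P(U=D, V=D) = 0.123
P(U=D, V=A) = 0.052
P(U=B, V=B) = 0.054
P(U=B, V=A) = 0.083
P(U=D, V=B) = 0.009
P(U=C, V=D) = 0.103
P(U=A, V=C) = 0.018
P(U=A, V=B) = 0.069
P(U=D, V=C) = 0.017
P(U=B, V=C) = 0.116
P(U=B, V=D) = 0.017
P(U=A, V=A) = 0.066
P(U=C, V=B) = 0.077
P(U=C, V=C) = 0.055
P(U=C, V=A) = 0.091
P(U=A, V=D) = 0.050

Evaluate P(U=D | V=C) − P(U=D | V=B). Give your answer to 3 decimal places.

P(V=C) = 0.018 + 0.116 + 0.055 + 0.017 = 0.206; P(U=D | V=C) = 0.017/0.206 = 0.0825.
P(V=B) = 0.069 + 0.054 + 0.077 + 0.009 = 0.209; P(U=D | V=B) = 0.009/0.209 = 0.0431.
Difference = 0.039.

0.039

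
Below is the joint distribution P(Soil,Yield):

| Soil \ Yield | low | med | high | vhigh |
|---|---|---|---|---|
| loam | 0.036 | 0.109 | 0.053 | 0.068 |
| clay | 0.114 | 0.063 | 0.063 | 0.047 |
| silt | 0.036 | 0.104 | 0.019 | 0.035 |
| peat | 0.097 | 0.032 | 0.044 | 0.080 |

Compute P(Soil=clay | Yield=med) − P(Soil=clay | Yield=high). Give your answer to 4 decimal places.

P(Yield=med) = 0.109 + 0.063 + 0.104 + 0.032 = 0.308; P(Soil=clay | Yield=med) = 0.063/0.308 = 0.20455.
P(Yield=high) = 0.053 + 0.063 + 0.019 + 0.044 = 0.179; P(Soil=clay | Yield=high) = 0.063/0.179 = 0.35196.
Difference = -0.1474.

-0.1474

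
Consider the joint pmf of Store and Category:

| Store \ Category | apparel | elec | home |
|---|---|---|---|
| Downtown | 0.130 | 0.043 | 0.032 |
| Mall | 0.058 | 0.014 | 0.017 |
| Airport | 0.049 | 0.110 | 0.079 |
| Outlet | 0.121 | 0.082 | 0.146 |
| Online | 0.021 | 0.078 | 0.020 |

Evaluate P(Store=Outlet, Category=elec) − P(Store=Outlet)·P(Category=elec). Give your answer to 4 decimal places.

P(Store=Outlet) = 0.121 + 0.082 + 0.146 = 0.349.
P(Category=elec) = 0.043 + 0.014 + 0.110 + 0.082 + 0.078 = 0.327.
P(Store=Outlet, Category=elec) − P(Store=Outlet)P(Category=elec) = 0.082 − 0.349×0.327 = -0.0321.

-0.0321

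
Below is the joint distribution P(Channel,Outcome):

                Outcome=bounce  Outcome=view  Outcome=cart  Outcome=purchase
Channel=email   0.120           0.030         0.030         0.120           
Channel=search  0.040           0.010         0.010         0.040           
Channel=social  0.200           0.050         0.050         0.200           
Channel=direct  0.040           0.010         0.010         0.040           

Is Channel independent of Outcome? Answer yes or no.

yes

Every cell satisfies P(Channel,Outcome) = P(Channel)·P(Outcome). For instance P(Channel=search) = 0.100, P(Outcome=bounce) = 0.400, and 0.100×0.400 = 0.040 matches the joint entry. So Channel and Outcome are independent.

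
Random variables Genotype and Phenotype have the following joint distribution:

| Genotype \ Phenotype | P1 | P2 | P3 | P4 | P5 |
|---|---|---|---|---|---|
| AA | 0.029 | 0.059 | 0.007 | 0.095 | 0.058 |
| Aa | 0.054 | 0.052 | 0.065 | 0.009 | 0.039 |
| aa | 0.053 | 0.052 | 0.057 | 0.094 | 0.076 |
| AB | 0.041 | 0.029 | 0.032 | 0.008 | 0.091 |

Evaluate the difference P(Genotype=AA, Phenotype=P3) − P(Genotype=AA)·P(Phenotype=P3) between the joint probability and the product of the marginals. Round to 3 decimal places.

P(Genotype=AA) = 0.029 + 0.059 + 0.007 + 0.095 + 0.058 = 0.248.
P(Phenotype=P3) = 0.007 + 0.065 + 0.057 + 0.032 = 0.161.
P(Genotype=AA, Phenotype=P3) − P(Genotype=AA)P(Phenotype=P3) = 0.007 − 0.248×0.161 = -0.033.

-0.033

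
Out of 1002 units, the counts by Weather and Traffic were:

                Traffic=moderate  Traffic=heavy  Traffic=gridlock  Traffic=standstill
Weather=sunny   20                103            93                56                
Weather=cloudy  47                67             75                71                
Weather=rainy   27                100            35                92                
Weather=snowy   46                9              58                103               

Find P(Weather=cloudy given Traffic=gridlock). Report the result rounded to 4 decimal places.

0.2874

Total with Traffic=gridlock: 93 + 75 + 35 + 58 = 261.
P(Weather=cloudy | Traffic=gridlock) = 75/261 = 0.2874.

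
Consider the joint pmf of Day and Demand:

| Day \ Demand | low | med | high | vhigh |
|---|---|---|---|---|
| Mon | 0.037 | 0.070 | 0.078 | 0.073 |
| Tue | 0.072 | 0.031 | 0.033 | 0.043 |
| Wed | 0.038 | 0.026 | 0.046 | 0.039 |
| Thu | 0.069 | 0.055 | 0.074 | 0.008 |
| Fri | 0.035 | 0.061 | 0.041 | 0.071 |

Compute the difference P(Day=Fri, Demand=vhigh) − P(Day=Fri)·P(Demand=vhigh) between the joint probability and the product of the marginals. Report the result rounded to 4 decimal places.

P(Day=Fri) = 0.035 + 0.061 + 0.041 + 0.071 = 0.208.
P(Demand=vhigh) = 0.073 + 0.043 + 0.039 + 0.008 + 0.071 = 0.234.
P(Day=Fri, Demand=vhigh) − P(Day=Fri)P(Demand=vhigh) = 0.071 − 0.208×0.234 = 0.0223.

0.0223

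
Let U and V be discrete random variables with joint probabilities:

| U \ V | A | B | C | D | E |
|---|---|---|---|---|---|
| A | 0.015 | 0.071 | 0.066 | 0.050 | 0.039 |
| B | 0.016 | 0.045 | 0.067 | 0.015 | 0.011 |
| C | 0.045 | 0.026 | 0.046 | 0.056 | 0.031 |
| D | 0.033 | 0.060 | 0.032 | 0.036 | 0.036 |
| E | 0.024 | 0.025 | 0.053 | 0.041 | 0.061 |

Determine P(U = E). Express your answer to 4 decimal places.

0.2040

P(U=E) = 0.024 + 0.025 + 0.053 + 0.041 + 0.061 = 0.204.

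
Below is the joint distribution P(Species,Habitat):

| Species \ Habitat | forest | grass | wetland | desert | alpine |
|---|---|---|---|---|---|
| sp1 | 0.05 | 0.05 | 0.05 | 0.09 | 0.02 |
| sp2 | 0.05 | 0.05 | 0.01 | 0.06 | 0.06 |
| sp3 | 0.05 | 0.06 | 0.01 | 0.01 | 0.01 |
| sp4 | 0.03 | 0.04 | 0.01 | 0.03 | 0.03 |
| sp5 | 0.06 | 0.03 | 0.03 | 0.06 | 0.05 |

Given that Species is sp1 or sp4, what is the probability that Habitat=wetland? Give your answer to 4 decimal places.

P(Species=sp1) = 0.05 + 0.05 + 0.05 + 0.09 + 0.02 = 0.26.
P(Species=sp4) = 0.03 + 0.04 + 0.01 + 0.03 + 0.03 = 0.14.
P(Species ∈ {sp1, sp4}) = 0.26 + 0.14 = 0.40; P(Habitat=wetland, Species ∈ {sp1, sp4}) = 0.05 + 0.01 = 0.06.
P(Habitat=wetland | Species ∈ {sp1, sp4}) = 0.06/0.40 = 0.1500.

0.1500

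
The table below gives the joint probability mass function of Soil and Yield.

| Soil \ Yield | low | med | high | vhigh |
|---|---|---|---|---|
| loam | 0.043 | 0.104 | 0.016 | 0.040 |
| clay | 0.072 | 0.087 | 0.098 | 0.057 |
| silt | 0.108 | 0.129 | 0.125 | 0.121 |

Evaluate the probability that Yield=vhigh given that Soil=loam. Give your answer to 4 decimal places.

0.1970

P(Soil=loam) = 0.043 + 0.104 + 0.016 + 0.040 = 0.203.
P(Yield=vhigh | Soil=loam) = 0.040/0.203 = 0.1970.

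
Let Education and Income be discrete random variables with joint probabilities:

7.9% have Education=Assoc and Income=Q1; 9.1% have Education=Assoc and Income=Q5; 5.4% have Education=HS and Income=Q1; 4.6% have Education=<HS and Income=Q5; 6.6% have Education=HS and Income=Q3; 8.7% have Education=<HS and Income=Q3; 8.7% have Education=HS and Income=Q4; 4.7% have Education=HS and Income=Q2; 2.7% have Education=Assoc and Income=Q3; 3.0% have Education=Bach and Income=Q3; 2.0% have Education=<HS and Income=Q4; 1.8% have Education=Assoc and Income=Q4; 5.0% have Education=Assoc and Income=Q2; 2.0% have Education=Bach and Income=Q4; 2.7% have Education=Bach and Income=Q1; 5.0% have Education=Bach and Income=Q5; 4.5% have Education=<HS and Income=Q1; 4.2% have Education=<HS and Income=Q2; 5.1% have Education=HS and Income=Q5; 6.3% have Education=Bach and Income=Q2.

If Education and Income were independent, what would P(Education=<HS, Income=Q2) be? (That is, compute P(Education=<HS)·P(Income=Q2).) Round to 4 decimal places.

P(Education=<HS) = 0.045 + 0.042 + 0.087 + 0.020 + 0.046 = 0.240.
P(Income=Q2) = 0.042 + 0.047 + 0.050 + 0.063 = 0.202.
Product: 0.240 × 0.202 = 0.0485.

0.0485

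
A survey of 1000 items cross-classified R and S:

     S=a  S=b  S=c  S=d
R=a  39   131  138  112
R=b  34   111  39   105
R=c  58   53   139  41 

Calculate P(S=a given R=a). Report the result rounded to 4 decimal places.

0.0929

Total with R=a: 39 + 131 + 138 + 112 = 420.
P(S=a | R=a) = 39/420 = 0.0929.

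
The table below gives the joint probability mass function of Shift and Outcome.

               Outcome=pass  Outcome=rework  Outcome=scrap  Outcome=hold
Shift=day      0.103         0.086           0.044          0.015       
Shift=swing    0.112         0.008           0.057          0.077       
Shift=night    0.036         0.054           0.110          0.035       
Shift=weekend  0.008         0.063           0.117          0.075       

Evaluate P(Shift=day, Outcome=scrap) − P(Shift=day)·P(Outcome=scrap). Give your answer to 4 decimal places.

-0.0373

P(Shift=day) = 0.103 + 0.086 + 0.044 + 0.015 = 0.248.
P(Outcome=scrap) = 0.044 + 0.057 + 0.110 + 0.117 = 0.328.
P(Shift=day, Outcome=scrap) − P(Shift=day)P(Outcome=scrap) = 0.044 − 0.248×0.328 = -0.0373.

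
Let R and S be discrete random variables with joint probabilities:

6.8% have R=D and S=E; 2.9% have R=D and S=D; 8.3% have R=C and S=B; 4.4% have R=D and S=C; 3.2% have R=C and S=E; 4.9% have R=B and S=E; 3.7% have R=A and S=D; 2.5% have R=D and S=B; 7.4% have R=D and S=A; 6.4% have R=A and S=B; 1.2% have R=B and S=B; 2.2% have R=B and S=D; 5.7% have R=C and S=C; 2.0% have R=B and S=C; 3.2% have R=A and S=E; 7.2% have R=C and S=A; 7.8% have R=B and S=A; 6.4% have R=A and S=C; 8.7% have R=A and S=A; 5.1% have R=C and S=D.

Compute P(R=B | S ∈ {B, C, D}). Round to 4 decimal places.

0.1063

P(S=B) = 0.064 + 0.012 + 0.083 + 0.025 = 0.184.
P(S=C) = 0.064 + 0.020 + 0.057 + 0.044 = 0.185.
P(S=D) = 0.037 + 0.022 + 0.051 + 0.029 = 0.139.
P(S ∈ {B, C, D}) = 0.184 + 0.185 + 0.139 = 0.508; P(R=B, S ∈ {B, C, D}) = 0.012 + 0.020 + 0.022 = 0.054.
P(R=B | S ∈ {B, C, D}) = 0.054/0.508 = 0.1063.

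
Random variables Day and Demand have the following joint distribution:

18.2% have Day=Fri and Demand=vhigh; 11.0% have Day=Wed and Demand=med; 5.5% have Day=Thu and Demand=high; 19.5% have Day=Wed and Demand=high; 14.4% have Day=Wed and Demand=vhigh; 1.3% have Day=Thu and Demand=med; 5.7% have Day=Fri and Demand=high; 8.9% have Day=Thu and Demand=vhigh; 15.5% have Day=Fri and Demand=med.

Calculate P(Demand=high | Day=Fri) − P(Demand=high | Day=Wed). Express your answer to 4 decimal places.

-0.2896

P(Day=Fri) = 0.155 + 0.057 + 0.182 = 0.394; P(Demand=high | Day=Fri) = 0.057/0.394 = 0.14467.
P(Day=Wed) = 0.110 + 0.195 + 0.144 = 0.449; P(Demand=high | Day=Wed) = 0.195/0.449 = 0.43430.
Difference = -0.2896.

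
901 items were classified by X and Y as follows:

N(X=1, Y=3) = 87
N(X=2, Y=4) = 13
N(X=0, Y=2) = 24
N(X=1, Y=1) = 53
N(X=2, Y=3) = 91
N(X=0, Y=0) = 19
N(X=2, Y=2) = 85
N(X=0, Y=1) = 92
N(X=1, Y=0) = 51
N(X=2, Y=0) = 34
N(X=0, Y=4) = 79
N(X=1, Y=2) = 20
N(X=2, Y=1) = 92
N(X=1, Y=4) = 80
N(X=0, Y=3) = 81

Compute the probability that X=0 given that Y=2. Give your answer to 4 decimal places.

0.1860

Total with Y=2: 24 + 20 + 85 = 129.
P(X=0 | Y=2) = 24/129 = 0.1860.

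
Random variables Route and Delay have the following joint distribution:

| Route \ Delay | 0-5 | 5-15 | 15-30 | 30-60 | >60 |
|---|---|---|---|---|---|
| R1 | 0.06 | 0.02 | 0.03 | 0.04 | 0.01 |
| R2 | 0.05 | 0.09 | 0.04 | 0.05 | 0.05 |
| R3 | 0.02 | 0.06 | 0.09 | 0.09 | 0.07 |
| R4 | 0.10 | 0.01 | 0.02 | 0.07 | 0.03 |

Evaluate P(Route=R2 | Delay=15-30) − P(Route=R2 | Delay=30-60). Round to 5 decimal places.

P(Delay=15-30) = 0.03 + 0.04 + 0.09 + 0.02 = 0.18; P(Route=R2 | Delay=15-30) = 0.04/0.18 = 0.222222.
P(Delay=30-60) = 0.04 + 0.05 + 0.09 + 0.07 = 0.25; P(Route=R2 | Delay=30-60) = 0.05/0.25 = 0.200000.
Difference = 0.02222.

0.02222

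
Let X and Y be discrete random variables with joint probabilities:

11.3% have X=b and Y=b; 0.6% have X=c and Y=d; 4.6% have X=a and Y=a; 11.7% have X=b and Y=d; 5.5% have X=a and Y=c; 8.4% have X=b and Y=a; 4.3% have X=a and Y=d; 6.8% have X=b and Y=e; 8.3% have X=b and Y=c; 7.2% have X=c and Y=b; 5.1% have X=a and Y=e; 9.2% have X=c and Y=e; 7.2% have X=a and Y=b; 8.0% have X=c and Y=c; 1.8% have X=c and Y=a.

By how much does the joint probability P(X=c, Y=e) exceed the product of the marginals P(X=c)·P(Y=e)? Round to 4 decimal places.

0.0355

P(X=c) = 0.018 + 0.072 + 0.080 + 0.006 + 0.092 = 0.268.
P(Y=e) = 0.051 + 0.068 + 0.092 = 0.211.
P(X=c, Y=e) − P(X=c)P(Y=e) = 0.092 − 0.268×0.211 = 0.0355.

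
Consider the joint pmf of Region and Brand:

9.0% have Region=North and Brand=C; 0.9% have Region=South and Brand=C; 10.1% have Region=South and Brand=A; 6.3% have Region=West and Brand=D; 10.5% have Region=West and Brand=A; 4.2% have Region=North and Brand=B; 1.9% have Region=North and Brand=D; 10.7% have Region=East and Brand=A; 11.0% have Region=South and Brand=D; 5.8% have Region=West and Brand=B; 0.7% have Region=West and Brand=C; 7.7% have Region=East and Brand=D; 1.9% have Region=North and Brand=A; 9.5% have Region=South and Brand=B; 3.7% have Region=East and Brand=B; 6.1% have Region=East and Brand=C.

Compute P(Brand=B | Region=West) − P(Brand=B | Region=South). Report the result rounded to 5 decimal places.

P(Region=West) = 0.105 + 0.058 + 0.007 + 0.063 = 0.233; P(Brand=B | Region=West) = 0.058/0.233 = 0.248927.
P(Region=South) = 0.101 + 0.095 + 0.009 + 0.110 = 0.315; P(Brand=B | Region=South) = 0.095/0.315 = 0.301587.
Difference = -0.05266.

-0.05266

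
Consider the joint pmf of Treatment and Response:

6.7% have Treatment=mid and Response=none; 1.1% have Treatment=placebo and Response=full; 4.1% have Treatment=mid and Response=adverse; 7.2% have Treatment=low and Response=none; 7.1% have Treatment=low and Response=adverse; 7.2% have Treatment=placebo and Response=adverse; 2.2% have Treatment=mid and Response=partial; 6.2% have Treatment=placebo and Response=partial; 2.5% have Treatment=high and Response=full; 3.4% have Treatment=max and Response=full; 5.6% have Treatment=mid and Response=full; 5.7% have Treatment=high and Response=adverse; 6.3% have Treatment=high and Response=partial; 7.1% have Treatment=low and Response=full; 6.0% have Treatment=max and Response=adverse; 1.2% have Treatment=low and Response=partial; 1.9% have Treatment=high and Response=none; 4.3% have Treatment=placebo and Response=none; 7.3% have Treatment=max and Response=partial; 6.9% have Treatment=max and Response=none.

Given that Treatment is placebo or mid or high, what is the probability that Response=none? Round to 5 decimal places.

P(Treatment=placebo) = 0.043 + 0.062 + 0.011 + 0.072 = 0.188.
P(Treatment=mid) = 0.067 + 0.022 + 0.056 + 0.041 = 0.186.
P(Treatment=high) = 0.019 + 0.063 + 0.025 + 0.057 = 0.164.
P(Treatment ∈ {placebo, mid, high}) = 0.188 + 0.186 + 0.164 = 0.538; P(Response=none, Treatment ∈ {placebo, mid, high}) = 0.043 + 0.067 + 0.019 = 0.129.
P(Response=none | Treatment ∈ {placebo, mid, high}) = 0.129/0.538 = 0.23978.

0.23978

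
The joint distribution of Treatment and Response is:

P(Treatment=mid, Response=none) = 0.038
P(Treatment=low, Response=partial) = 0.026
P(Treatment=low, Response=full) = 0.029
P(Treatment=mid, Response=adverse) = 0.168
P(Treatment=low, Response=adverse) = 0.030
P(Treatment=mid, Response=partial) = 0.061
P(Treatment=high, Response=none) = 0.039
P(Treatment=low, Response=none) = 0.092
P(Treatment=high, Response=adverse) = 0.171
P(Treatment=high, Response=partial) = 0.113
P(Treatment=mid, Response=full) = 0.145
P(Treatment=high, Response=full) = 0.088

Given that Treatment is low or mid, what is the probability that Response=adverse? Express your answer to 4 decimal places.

P(Treatment=low) = 0.092 + 0.026 + 0.029 + 0.030 = 0.177.
P(Treatment=mid) = 0.038 + 0.061 + 0.145 + 0.168 = 0.412.
P(Treatment ∈ {low, mid}) = 0.177 + 0.412 = 0.589; P(Response=adverse, Treatment ∈ {low, mid}) = 0.030 + 0.168 = 0.198.
P(Response=adverse | Treatment ∈ {low, mid}) = 0.198/0.589 = 0.3362.

0.3362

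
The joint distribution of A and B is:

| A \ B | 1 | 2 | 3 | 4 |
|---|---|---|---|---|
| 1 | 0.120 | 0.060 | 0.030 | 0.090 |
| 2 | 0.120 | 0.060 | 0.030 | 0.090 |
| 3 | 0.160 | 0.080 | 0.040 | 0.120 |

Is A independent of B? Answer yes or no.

Every cell satisfies P(A,B) = P(A)·P(B). For instance P(A=2) = 0.300, P(B=4) = 0.300, and 0.300×0.300 = 0.090 matches the joint entry. So A and B are independent.

yes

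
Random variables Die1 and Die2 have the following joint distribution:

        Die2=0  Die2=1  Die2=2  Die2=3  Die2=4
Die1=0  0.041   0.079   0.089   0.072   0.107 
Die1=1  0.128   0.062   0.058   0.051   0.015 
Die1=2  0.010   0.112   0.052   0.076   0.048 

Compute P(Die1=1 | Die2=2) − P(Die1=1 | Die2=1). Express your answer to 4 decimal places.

P(Die2=2) = 0.089 + 0.058 + 0.052 = 0.199; P(Die1=1 | Die2=2) = 0.058/0.199 = 0.29146.
P(Die2=1) = 0.079 + 0.062 + 0.112 = 0.253; P(Die1=1 | Die2=1) = 0.062/0.253 = 0.24506.
Difference = 0.0464.

0.0464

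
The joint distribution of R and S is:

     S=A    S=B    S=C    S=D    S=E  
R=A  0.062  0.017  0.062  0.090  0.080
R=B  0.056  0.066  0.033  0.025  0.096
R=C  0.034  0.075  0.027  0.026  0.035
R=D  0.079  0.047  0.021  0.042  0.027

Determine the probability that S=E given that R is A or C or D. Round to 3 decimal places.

0.196

P(R=A) = 0.062 + 0.017 + 0.062 + 0.090 + 0.080 = 0.311.
P(R=C) = 0.034 + 0.075 + 0.027 + 0.026 + 0.035 = 0.197.
P(R=D) = 0.079 + 0.047 + 0.021 + 0.042 + 0.027 = 0.216.
P(R ∈ {A, C, D}) = 0.311 + 0.197 + 0.216 = 0.724; P(S=E, R ∈ {A, C, D}) = 0.080 + 0.035 + 0.027 = 0.142.
P(S=E | R ∈ {A, C, D}) = 0.142/0.724 = 0.196.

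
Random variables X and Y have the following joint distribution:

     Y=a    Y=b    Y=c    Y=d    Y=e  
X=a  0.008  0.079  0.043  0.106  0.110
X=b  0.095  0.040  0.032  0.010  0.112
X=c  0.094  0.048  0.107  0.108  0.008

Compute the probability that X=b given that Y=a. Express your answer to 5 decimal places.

0.48223

P(Y=a) = 0.008 + 0.095 + 0.094 = 0.197.
P(X=b | Y=a) = 0.095/0.197 = 0.48223.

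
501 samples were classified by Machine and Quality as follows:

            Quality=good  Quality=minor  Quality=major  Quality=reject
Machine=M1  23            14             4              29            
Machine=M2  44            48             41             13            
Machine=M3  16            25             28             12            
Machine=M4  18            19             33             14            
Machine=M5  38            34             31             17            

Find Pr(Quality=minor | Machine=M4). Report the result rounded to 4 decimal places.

0.2262

Total with Machine=M4: 18 + 19 + 33 + 14 = 84.
P(Quality=minor | Machine=M4) = 19/84 = 0.2262.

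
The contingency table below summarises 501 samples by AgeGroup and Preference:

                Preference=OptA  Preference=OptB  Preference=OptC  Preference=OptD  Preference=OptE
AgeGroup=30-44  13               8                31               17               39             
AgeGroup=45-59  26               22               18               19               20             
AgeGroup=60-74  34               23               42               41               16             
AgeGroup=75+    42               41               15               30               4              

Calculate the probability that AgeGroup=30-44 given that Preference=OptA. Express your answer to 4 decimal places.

0.1130

Total with Preference=OptA: 13 + 26 + 34 + 42 = 115.
P(AgeGroup=30-44 | Preference=OptA) = 13/115 = 0.1130.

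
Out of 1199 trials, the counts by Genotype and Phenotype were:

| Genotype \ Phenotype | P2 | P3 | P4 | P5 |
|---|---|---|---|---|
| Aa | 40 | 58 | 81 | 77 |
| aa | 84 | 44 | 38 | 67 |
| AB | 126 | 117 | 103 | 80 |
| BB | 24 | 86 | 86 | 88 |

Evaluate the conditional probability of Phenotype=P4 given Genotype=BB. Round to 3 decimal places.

0.303

Total with Genotype=BB: 24 + 86 + 86 + 88 = 284.
P(Phenotype=P4 | Genotype=BB) = 86/284 = 0.303.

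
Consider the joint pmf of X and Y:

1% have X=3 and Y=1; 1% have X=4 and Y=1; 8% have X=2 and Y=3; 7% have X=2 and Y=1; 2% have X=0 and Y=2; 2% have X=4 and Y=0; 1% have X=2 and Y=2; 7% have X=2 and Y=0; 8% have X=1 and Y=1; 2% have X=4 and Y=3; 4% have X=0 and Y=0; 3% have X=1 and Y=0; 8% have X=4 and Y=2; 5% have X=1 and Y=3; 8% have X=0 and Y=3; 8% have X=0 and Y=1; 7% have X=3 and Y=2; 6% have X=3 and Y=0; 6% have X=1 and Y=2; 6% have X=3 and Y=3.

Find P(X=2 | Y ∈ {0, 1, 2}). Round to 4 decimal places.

P(Y=0) = 0.04 + 0.03 + 0.07 + 0.06 + 0.02 = 0.22.
P(Y=1) = 0.08 + 0.08 + 0.07 + 0.01 + 0.01 = 0.25.
P(Y=2) = 0.02 + 0.06 + 0.01 + 0.07 + 0.08 = 0.24.
P(Y ∈ {0, 1, 2}) = 0.22 + 0.25 + 0.24 = 0.71; P(X=2, Y ∈ {0, 1, 2}) = 0.07 + 0.07 + 0.01 = 0.15.
P(X=2 | Y ∈ {0, 1, 2}) = 0.15/0.71 = 0.2113.

0.2113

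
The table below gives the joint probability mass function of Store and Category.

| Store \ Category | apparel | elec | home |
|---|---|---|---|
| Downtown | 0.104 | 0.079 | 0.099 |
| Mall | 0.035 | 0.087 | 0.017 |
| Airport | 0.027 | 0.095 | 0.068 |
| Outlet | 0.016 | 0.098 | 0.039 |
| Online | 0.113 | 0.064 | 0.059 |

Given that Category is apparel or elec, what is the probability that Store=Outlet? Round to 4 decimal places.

0.1588

P(Category=apparel) = 0.104 + 0.035 + 0.027 + 0.016 + 0.113 = 0.295.
P(Category=elec) = 0.079 + 0.087 + 0.095 + 0.098 + 0.064 = 0.423.
P(Category ∈ {apparel, elec}) = 0.295 + 0.423 = 0.718; P(Store=Outlet, Category ∈ {apparel, elec}) = 0.016 + 0.098 = 0.114.
P(Store=Outlet | Category ∈ {apparel, elec}) = 0.114/0.718 = 0.1588.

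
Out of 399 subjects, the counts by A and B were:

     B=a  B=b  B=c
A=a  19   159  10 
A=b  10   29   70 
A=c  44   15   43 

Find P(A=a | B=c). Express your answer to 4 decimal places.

0.0813

Total with B=c: 10 + 70 + 43 = 123.
P(A=a | B=c) = 10/123 = 0.0813.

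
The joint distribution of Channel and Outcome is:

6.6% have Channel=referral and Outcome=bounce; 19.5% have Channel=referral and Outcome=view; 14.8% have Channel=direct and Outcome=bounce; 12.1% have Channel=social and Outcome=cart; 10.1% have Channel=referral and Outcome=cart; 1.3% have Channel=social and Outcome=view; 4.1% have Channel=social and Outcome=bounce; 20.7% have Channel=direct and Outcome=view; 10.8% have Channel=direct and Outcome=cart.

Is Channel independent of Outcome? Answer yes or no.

no

P(Channel=social) = 0.175 and P(Outcome=cart) = 0.330, so their product is 0.05775, but P(Channel=social, Outcome=cart) = 0.121. Since these differ, Channel and Outcome are not independent.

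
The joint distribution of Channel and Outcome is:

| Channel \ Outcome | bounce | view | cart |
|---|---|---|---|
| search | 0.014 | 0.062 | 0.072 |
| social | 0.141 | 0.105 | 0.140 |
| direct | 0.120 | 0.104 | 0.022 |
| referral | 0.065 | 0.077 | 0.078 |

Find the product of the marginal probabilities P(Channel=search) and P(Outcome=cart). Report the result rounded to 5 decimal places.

0.04618

P(Channel=search) = 0.014 + 0.062 + 0.072 = 0.148.
P(Outcome=cart) = 0.072 + 0.140 + 0.022 + 0.078 = 0.312.
Product: 0.148 × 0.312 = 0.04618.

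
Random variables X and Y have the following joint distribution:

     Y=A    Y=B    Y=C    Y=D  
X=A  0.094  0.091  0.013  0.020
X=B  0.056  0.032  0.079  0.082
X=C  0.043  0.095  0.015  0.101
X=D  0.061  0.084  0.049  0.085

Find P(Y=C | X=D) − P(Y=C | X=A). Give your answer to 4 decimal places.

0.1160

P(X=D) = 0.061 + 0.084 + 0.049 + 0.085 = 0.279; P(Y=C | X=D) = 0.049/0.279 = 0.17563.
P(X=A) = 0.094 + 0.091 + 0.013 + 0.020 = 0.218; P(Y=C | X=A) = 0.013/0.218 = 0.05963.
Difference = 0.1160.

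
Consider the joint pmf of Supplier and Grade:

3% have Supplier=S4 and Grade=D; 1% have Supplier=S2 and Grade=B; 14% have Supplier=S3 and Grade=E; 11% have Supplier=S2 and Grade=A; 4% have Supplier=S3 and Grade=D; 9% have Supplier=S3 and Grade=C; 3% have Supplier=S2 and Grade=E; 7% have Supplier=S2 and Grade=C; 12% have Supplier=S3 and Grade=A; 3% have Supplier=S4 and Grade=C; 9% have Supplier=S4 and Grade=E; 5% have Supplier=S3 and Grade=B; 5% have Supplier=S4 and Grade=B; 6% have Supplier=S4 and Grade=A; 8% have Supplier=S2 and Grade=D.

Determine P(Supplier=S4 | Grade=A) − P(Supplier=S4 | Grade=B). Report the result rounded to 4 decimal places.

P(Grade=A) = 0.11 + 0.12 + 0.06 = 0.29; P(Supplier=S4 | Grade=A) = 0.06/0.29 = 0.20690.
P(Grade=B) = 0.01 + 0.05 + 0.05 = 0.11; P(Supplier=S4 | Grade=B) = 0.05/0.11 = 0.45455.
Difference = -0.2476.

-0.2476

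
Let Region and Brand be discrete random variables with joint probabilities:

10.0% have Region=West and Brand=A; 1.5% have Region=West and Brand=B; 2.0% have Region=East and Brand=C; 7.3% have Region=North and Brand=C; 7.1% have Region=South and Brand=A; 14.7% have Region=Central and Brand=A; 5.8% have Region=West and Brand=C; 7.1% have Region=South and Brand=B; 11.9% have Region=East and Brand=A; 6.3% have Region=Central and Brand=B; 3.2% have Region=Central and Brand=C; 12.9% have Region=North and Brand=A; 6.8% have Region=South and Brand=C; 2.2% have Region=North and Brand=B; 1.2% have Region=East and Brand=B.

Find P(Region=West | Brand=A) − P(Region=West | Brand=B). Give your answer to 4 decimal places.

0.0947

P(Brand=A) = 0.129 + 0.071 + 0.119 + 0.100 + 0.147 = 0.566; P(Region=West | Brand=A) = 0.100/0.566 = 0.17668.
P(Brand=B) = 0.022 + 0.071 + 0.012 + 0.015 + 0.063 = 0.183; P(Region=West | Brand=B) = 0.015/0.183 = 0.08197.
Difference = 0.0947.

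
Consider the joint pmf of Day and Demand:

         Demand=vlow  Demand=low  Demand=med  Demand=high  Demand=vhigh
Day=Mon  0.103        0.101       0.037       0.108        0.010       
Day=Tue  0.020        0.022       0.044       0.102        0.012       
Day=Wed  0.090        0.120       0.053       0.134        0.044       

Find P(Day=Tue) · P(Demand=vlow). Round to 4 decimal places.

P(Day=Tue) = 0.020 + 0.022 + 0.044 + 0.102 + 0.012 = 0.200.
P(Demand=vlow) = 0.103 + 0.020 + 0.090 = 0.213.
Product: 0.200 × 0.213 = 0.0426.

0.0426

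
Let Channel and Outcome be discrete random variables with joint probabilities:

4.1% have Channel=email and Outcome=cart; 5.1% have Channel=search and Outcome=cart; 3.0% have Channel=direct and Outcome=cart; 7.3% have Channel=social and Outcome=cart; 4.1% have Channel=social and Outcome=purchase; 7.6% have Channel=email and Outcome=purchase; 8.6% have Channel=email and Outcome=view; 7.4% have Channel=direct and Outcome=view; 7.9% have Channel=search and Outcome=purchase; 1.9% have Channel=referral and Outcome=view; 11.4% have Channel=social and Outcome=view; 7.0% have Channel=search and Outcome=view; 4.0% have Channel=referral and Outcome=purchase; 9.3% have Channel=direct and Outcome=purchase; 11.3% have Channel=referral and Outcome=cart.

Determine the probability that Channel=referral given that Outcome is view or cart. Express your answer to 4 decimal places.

0.1967

P(Outcome=view) = 0.086 + 0.070 + 0.114 + 0.074 + 0.019 = 0.363.
P(Outcome=cart) = 0.041 + 0.051 + 0.073 + 0.030 + 0.113 = 0.308.
P(Outcome ∈ {view, cart}) = 0.363 + 0.308 = 0.671; P(Channel=referral, Outcome ∈ {view, cart}) = 0.019 + 0.113 = 0.132.
P(Channel=referral | Outcome ∈ {view, cart}) = 0.132/0.671 = 0.1967.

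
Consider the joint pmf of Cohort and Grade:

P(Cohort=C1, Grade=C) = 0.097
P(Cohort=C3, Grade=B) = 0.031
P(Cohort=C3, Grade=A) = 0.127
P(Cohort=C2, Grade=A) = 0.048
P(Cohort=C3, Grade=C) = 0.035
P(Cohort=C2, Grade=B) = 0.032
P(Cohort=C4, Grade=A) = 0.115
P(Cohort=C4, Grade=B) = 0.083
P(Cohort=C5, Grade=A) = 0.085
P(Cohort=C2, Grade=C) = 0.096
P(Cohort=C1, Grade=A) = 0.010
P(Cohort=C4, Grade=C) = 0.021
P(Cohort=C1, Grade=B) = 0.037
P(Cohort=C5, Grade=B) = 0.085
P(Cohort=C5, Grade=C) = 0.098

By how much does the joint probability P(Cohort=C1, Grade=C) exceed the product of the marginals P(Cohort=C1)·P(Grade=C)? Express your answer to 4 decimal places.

P(Cohort=C1) = 0.010 + 0.037 + 0.097 = 0.144.
P(Grade=C) = 0.097 + 0.096 + 0.035 + 0.021 + 0.098 = 0.347.
P(Cohort=C1, Grade=C) − P(Cohort=C1)P(Grade=C) = 0.097 − 0.144×0.347 = 0.0470.

0.0470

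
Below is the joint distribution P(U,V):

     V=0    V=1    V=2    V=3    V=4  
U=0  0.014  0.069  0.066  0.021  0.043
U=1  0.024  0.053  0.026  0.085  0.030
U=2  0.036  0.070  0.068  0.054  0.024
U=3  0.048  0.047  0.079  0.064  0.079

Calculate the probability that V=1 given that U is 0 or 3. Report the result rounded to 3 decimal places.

P(U=0) = 0.014 + 0.069 + 0.066 + 0.021 + 0.043 = 0.213.
P(U=3) = 0.048 + 0.047 + 0.079 + 0.064 + 0.079 = 0.317.
P(U ∈ {0, 3}) = 0.213 + 0.317 = 0.530; P(V=1, U ∈ {0, 3}) = 0.069 + 0.047 = 0.116.
P(V=1 | U ∈ {0, 3}) = 0.116/0.530 = 0.219.

0.219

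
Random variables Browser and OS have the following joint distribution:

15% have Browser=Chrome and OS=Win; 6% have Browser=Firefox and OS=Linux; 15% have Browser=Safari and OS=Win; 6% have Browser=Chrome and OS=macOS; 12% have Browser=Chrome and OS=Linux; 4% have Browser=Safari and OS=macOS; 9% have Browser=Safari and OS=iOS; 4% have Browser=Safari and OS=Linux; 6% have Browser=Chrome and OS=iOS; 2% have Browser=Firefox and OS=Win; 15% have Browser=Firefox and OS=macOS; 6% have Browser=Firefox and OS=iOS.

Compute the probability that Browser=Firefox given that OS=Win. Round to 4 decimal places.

0.0625

P(OS=Win) = 0.15 + 0.02 + 0.15 = 0.32.
P(Browser=Firefox | OS=Win) = 0.02/0.32 = 0.0625.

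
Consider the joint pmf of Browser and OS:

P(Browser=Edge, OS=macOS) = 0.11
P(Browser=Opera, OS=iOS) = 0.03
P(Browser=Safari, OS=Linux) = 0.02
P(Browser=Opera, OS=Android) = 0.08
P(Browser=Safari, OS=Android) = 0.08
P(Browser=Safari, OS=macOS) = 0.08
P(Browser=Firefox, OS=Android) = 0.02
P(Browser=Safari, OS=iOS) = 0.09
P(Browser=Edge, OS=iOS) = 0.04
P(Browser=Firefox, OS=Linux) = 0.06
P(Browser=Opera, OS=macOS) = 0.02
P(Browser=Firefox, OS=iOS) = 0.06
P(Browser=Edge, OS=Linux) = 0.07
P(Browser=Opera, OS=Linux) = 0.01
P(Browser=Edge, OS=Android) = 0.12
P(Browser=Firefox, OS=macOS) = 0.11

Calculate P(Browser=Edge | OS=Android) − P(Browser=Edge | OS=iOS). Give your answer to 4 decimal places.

0.2182

P(OS=Android) = 0.02 + 0.08 + 0.12 + 0.08 = 0.30; P(Browser=Edge | OS=Android) = 0.12/0.30 = 0.40000.
P(OS=iOS) = 0.06 + 0.09 + 0.04 + 0.03 = 0.22; P(Browser=Edge | OS=iOS) = 0.04/0.22 = 0.18182.
Difference = 0.2182.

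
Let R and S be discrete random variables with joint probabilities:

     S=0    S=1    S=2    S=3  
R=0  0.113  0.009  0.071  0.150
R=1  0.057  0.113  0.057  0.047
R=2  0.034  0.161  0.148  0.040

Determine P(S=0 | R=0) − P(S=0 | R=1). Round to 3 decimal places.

P(R=0) = 0.113 + 0.009 + 0.071 + 0.150 = 0.343; P(S=0 | R=0) = 0.113/0.343 = 0.3294.
P(R=1) = 0.057 + 0.113 + 0.057 + 0.047 = 0.274; P(S=0 | R=1) = 0.057/0.274 = 0.2080.
Difference = 0.121.

0.121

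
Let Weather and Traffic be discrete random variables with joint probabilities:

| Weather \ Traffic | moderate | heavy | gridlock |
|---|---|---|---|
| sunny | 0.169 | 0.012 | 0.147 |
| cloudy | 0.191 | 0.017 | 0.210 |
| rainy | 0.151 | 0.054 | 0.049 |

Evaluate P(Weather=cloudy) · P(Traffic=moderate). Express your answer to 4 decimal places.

P(Weather=cloudy) = 0.191 + 0.017 + 0.210 = 0.418.
P(Traffic=moderate) = 0.169 + 0.191 + 0.151 = 0.511.
Product: 0.418 × 0.511 = 0.2136.

0.2136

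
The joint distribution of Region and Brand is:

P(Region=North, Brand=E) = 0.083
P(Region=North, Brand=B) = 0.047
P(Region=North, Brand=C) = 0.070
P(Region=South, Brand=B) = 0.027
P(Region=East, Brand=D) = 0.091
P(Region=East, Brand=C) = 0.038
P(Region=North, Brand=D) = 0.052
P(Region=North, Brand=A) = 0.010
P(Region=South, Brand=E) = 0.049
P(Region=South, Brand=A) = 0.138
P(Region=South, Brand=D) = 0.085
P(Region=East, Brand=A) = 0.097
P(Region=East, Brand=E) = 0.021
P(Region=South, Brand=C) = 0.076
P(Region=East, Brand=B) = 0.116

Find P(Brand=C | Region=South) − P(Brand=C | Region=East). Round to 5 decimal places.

0.09798

P(Region=South) = 0.138 + 0.027 + 0.076 + 0.085 + 0.049 = 0.375; P(Brand=C | Region=South) = 0.076/0.375 = 0.202667.
P(Region=East) = 0.097 + 0.116 + 0.038 + 0.091 + 0.021 = 0.363; P(Brand=C | Region=East) = 0.038/0.363 = 0.104683.
Difference = 0.09798.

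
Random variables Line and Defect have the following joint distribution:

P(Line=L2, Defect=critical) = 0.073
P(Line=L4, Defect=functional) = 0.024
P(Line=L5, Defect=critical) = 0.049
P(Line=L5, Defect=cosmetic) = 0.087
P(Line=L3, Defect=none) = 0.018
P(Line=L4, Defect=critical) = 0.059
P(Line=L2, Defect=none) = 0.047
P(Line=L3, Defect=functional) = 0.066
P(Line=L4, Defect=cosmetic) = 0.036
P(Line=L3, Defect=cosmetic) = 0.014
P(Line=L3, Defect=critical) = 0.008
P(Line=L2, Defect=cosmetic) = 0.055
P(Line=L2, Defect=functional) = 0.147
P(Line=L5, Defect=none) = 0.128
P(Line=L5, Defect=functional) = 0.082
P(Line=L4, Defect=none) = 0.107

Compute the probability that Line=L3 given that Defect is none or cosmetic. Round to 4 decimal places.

P(Defect=none) = 0.047 + 0.018 + 0.107 + 0.128 = 0.300.
P(Defect=cosmetic) = 0.055 + 0.014 + 0.036 + 0.087 = 0.192.
P(Defect ∈ {none, cosmetic}) = 0.300 + 0.192 = 0.492; P(Line=L3, Defect ∈ {none, cosmetic}) = 0.018 + 0.014 = 0.032.
P(Line=L3 | Defect ∈ {none, cosmetic}) = 0.032/0.492 = 0.0650.

0.0650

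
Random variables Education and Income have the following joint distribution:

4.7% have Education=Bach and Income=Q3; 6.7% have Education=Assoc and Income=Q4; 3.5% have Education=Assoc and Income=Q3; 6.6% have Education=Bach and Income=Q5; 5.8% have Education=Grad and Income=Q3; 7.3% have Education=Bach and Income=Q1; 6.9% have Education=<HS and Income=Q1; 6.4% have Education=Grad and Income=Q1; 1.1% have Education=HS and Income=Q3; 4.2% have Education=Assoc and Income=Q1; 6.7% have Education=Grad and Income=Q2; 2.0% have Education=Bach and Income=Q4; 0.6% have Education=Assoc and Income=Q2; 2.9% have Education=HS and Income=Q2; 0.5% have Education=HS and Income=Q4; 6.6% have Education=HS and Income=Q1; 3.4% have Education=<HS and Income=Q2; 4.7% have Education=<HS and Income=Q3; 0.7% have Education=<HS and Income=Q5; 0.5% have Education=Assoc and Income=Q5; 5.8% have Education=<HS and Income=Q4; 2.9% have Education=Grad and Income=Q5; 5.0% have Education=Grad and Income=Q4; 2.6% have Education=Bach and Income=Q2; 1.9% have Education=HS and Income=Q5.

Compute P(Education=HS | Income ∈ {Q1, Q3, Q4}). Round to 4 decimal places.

P(Income=Q1) = 0.069 + 0.066 + 0.042 + 0.073 + 0.064 = 0.314.
P(Income=Q3) = 0.047 + 0.011 + 0.035 + 0.047 + 0.058 = 0.198.
P(Income=Q4) = 0.058 + 0.005 + 0.067 + 0.020 + 0.050 = 0.200.
P(Income ∈ {Q1, Q3, Q4}) = 0.314 + 0.198 + 0.200 = 0.712; P(Education=HS, Income ∈ {Q1, Q3, Q4}) = 0.066 + 0.011 + 0.005 = 0.082.
P(Education=HS | Income ∈ {Q1, Q3, Q4}) = 0.082/0.712 = 0.1152.

0.1152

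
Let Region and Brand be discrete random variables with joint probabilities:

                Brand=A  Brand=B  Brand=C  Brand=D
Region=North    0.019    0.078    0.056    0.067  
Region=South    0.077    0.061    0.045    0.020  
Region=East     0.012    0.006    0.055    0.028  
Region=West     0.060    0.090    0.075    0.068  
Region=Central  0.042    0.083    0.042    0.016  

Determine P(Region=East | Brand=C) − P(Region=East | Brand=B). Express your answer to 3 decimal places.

P(Brand=C) = 0.056 + 0.045 + 0.055 + 0.075 + 0.042 = 0.273; P(Region=East | Brand=C) = 0.055/0.273 = 0.2015.
P(Brand=B) = 0.078 + 0.061 + 0.006 + 0.090 + 0.083 = 0.318; P(Region=East | Brand=B) = 0.006/0.318 = 0.0189.
Difference = 0.183.

0.183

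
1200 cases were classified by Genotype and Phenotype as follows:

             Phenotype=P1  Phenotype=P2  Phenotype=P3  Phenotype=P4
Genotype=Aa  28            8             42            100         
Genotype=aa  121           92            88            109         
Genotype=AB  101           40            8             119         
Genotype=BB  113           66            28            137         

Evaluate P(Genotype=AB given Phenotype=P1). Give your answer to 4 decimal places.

Total with Phenotype=P1: 28 + 121 + 101 + 113 = 363.
P(Genotype=AB | Phenotype=P1) = 101/363 = 0.2782.

0.2782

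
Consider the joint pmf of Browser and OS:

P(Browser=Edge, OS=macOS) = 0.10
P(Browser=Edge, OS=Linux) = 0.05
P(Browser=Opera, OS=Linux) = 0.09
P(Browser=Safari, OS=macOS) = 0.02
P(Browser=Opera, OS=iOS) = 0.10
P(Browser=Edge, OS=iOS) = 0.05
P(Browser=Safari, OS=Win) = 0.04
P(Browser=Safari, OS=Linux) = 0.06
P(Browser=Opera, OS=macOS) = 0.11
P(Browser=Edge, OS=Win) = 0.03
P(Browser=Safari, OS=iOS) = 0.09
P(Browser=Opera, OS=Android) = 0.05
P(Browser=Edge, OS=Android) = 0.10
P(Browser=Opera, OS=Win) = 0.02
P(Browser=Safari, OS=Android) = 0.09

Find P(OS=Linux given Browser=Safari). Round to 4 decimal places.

0.2000

P(Browser=Safari) = 0.04 + 0.02 + 0.06 + 0.09 + 0.09 = 0.30.
P(OS=Linux | Browser=Safari) = 0.06/0.30 = 0.2000.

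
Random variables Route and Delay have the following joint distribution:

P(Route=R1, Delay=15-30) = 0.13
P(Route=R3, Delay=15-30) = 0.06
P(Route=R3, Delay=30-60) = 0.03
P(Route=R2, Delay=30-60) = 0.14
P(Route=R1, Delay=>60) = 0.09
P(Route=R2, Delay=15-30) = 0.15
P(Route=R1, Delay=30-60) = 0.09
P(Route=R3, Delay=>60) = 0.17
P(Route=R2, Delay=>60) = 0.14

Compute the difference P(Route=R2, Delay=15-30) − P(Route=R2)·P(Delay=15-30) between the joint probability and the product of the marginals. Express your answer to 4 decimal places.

P(Route=R2) = 0.15 + 0.14 + 0.14 = 0.43.
P(Delay=15-30) = 0.13 + 0.15 + 0.06 = 0.34.
P(Route=R2, Delay=15-30) − P(Route=R2)P(Delay=15-30) = 0.15 − 0.43×0.34 = 0.0038.

0.0038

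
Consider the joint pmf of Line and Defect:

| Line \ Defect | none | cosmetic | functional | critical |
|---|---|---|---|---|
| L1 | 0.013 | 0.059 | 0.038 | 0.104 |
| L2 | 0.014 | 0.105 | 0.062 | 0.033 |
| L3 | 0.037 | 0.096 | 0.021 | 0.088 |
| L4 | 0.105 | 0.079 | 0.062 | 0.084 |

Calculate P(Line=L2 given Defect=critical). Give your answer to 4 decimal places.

P(Defect=critical) = 0.104 + 0.033 + 0.088 + 0.084 = 0.309.
P(Line=L2 | Defect=critical) = 0.033/0.309 = 0.1068.

0.1068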